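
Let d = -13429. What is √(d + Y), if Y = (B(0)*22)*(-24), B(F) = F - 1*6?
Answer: I*√10261 ≈ 101.3*I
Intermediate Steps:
B(F) = -6 + F (B(F) = F - 6 = -6 + F)
Y = 3168 (Y = ((-6 + 0)*22)*(-24) = -6*22*(-24) = -132*(-24) = 3168)
√(d + Y) = √(-13429 + 3168) = √(-10261) = I*√10261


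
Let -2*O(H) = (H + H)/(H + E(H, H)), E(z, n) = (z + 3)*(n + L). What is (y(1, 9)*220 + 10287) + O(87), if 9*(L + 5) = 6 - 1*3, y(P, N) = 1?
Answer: 26256964/2499 ≈ 10507.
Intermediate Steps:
L = -14/3 (L = -5 + (6 - 1*3)/9 = -5 + (6 - 3)/9 = -5 + (⅑)*3 = -5 + ⅓ = -14/3 ≈ -4.6667)
E(z, n) = (3 + z)*(-14/3 + n) (E(z, n) = (z + 3)*(n - 14/3) = (3 + z)*(-14/3 + n))
O(H) = -H/(-14 + H² - 2*H/3) (O(H) = -(H + H)/(2*(H + (-14 + 3*H - 14*H/3 + H*H))) = -2*H/(2*(H + (-14 + 3*H - 14*H/3 + H²))) = -2*H/(2*(H + (-14 + H² - 5*H/3))) = -2*H/(2*(-14 + H² - 2*H/3)) = -H/(-14 + H² - 2*H/3))
(y(1, 9)*220 + 10287) + O(87) = (1*220 + 10287) + 3*87/(42 - 3*87² + 2*87) = (220 + 10287) + 3*87/(42 - 3*7569 + 174) = 10507 + 3*87/(42 - 22707 + 174) = 10507 + 3*87/(-22491) = 10507 + 3*87*(-1/22491) = 10507 - 29/2499 = 26256964/2499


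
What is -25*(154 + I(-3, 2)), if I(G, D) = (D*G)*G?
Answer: -4300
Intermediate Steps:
I(G, D) = D*G**2
-25*(154 + I(-3, 2)) = -25*(154 + 2*(-3)**2) = -25*(154 + 2*9) = -25*(154 + 18) = -25*172 = -4300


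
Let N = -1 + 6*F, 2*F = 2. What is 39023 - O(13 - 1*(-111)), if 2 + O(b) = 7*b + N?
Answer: 38152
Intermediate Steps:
F = 1 (F = (½)*2 = 1)
N = 5 (N = -1 + 6*1 = -1 + 6 = 5)
O(b) = 3 + 7*b (O(b) = -2 + (7*b + 5) = -2 + (5 + 7*b) = 3 + 7*b)
39023 - O(13 - 1*(-111)) = 39023 - (3 + 7*(13 - 1*(-111))) = 39023 - (3 + 7*(13 + 111)) = 39023 - (3 + 7*124) = 39023 - (3 + 868) = 39023 - 1*871 = 39023 - 871 = 38152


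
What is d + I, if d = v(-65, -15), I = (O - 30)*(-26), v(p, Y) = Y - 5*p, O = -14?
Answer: 1454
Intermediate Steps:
I = 1144 (I = (-14 - 30)*(-26) = -44*(-26) = 1144)
d = 310 (d = -15 - 5*(-65) = -15 + 325 = 310)
d + I = 310 + 1144 = 1454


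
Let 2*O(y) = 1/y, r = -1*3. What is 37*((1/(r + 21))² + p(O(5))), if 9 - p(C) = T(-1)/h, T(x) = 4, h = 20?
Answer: 527657/1620 ≈ 325.71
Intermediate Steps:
r = -3
O(y) = 1/(2*y)
p(C) = 44/5 (p(C) = 9 - 4/20 = 9 - 1*⅕ = 9 - ⅕ = 44/5)
37*((1/(r + 21))² + p(O(5))) = 37*((1/(-3 + 21))² + 44/5) = 37*((1/18)² + 44/5) = 37*(1/324 + 44/5) = 37*(14261/1620) = 527657/1620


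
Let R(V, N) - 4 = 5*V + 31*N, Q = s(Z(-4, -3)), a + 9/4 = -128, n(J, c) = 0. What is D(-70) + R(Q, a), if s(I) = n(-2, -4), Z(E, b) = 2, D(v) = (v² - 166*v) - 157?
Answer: 49317/4 ≈ 12329.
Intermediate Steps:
D(v) = -157 + v² - 166*v
a = -521/4 (a = -9/4 - 128 = -521/4 ≈ -130.25)
s(I) = 0
Q = 0
R(V, N) = 4 + 5*V + 31*N (R(V, N) = 4 + (5*V + 31*N) = 4 + 5*V + 31*N)
D(-70) + R(Q, a) = (-157 + (-70)² - 166*(-70)) + (4 + 5*0 + 31*(-521/4)) = (-157 + 4900 + 11620) + (4 + 0 - 16151/4) = 16363 - 16135/4 = 49317/4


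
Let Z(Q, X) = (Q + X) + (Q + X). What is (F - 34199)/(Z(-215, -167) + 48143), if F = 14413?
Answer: -19786/47379 ≈ -0.41761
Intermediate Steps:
Z(Q, X) = 2*Q + 2*X
(F - 34199)/(Z(-215, -167) + 48143) = (14413 - 34199)/((2*(-215) + 2*(-167)) + 48143) = -19786/((-430 - 334) + 48143) = -19786/(-764 + 48143) = -19786/47379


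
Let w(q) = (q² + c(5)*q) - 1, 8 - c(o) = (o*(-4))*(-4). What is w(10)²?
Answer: 385641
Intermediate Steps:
c(o) = 8 - 16*o (c(o) = 8 - o*(-4)*(-4) = 8 - (-4*o)*(-4) = 8 - 16*o)
w(q) = -1 + q² - 72*q (w(q) = (q² + (8 - 16*5)*q) - 1 = (q² + (8 - 80)*q) - 1 = (q² - 72*q) - 1 = -1 + q² - 72*q)
w(10)² = (-1 + 10² - 72*10)² = (-1 + 100 - 720)² = (-621)² = 385641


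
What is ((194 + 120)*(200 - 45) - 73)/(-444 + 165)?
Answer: -16199/93 ≈ -174.18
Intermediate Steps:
((194 + 120)*(200 - 45) - 73)/(-444 + 165) = (314*155 - 73)/(-279) = (48670 - 73)*(-1/279) = 48597*(-1/279) = -16199/93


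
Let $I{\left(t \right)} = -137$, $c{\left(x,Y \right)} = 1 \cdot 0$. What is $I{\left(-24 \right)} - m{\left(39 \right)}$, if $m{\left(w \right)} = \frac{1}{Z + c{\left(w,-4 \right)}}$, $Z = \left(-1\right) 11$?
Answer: $- \frac{1506}{11} \approx -136.91$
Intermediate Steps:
$c{\left(x,Y \right)} = 0$
$Z = -11$
$m{\left(w \right)} = - \frac{1}{11}$ ($m{\left(w \right)} = \frac{1}{-11 + 0} = \frac{1}{-11} = - \frac{1}{11}$)
$I{\left(-24 \right)} - m{\left(39 \right)} = -137 - - \frac{1}{11} = -137 + \frac{1}{11} = - \frac{1506}{11}$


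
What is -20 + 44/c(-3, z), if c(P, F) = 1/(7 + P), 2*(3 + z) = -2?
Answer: 156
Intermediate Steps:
z = -4 (z = -3 + (½)*(-2) = -3 - 1 = -4)
-20 + 44/c(-3, z) = -20 + 44/1/(7 - 3) = -20 + 44/1/4 = -20 + 44/(¼) = -20 + 4*44 = -20 + 176 = 156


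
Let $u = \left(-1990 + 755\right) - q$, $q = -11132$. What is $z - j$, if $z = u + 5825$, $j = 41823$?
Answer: $-26101$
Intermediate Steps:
$u = 9897$ ($u = \left(-1990 + 755\right) - -11132 = -1235 + 11132 = 9897$)
$z = 15722$ ($z = 9897 + 5825 = 15722$)
$z - j = 15722 - 41823 = -26101$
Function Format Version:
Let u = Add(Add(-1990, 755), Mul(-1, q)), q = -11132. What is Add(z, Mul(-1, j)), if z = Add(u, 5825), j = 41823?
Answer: -26101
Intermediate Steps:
u = 9897 (u = Add(Add(-1990, 755), Mul(-1, -11132)) = Add(-1235, 11132) = 9897)
z = 15722 (z = Add(9897, 5825) = 15722)
Add(z, Mul(-1, j)) = Add(15722, Mul(-1, 41823)) = Add(15722, -41823) = -26101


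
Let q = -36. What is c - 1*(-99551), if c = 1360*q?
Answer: 50591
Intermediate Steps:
c = -48960 (c = 1360*(-36) = -48960)
c - 1*(-99551) = -48960 - 1*(-99551) = -48960 + 99551 = 50591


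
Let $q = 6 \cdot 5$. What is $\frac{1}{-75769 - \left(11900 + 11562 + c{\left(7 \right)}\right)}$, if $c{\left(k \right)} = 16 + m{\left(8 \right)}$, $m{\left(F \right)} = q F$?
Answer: $- \frac{1}{99487} \approx -1.0052 \cdot 10^{-5}$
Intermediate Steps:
$q = 30$
$m{\left(F \right)} = 30 F$
$c{\left(k \right)} = 256$ ($c{\left(k \right)} = 16 + 30 \cdot 8 = 16 + 240 = 256$)
$\frac{1}{-75769 - \left(11900 + 11562 + c{\left(7 \right)}\right)} = \frac{1}{-75769 - \left(12156 + 11562\right)} = \frac{1}{-75769 - 23718} = \frac{1}{-99487} = - \frac{1}{99487}$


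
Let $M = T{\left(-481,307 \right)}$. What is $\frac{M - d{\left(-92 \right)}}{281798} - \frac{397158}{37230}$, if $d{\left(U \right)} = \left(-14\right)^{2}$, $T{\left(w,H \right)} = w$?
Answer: $- \frac{18657255799}{1748556590} \approx -10.67$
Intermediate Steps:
$d{\left(U \right)} = 196$
$M = -481$
$\frac{M - d{\left(-92 \right)}}{281798} - \frac{397158}{37230} = \frac{-481 - 196}{281798} - \frac{397158}{37230} = \left(-481 - 196\right) \frac{1}{281798} - \frac{66193}{6205} = \left(-677\right) \frac{1}{281798} - \frac{66193}{6205} = - \frac{677}{281798} - \frac{66193}{6205} = - \frac{18657255799}{1748556590}$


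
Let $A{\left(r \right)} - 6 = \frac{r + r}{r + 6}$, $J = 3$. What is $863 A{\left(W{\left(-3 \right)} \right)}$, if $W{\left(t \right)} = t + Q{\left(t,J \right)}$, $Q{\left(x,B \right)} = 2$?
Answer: $\frac{24164}{5} \approx 4832.8$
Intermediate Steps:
$W{\left(t \right)} = 2 + t$ ($W{\left(t \right)} = t + 2 = 2 + t$)
$A{\left(r \right)} = 6 + \frac{2 r}{6 + r}$ ($A{\left(r \right)} = 6 + \frac{r + r}{r + 6} = 6 + \frac{2 r}{6 + r}$)
$863 A{\left(W{\left(-3 \right)} \right)} = 863 \frac{4 \left(9 + 2 \left(2 - 3\right)\right)}{6 + \left(2 - 3\right)} = 863 \frac{4 \left(9 + 2 \left(-1\right)\right)}{6 - 1} = 863 \frac{4 \left(9 - 2\right)}{5} = 863 \cdot 4 \cdot \frac{1}{5} \cdot 7 = 863 \cdot \frac{28}{5} = \frac{24164}{5}$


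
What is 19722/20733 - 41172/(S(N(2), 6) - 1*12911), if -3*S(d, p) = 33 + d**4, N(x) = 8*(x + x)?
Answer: 4000902692/3757310281 ≈ 1.0648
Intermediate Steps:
N(x) = 16*x (N(x) = 8*(2*x) = 16*x)
S(d, p) = -11 - d**4/3 (S(d, p) = -(33 + d**4)/3 = -11 - d**4/3)
19722/20733 - 41172/(S(N(2), 6) - 1*12911) = 19722/20733 - 41172/((-11 - (16*2)**4/3) - 1*12911) = 19722*(1/20733) - 41172/((-11 - 1/3*32**4) - 12911) = 6574/6911 - 41172/((-11 - 1/3*1048576) - 12911) = 6574/6911 - 41172/((-11 - 1048576/3) - 12911) = 6574/6911 - 41172/(-1048609/3 - 12911) = 6574/6911 - 41172/(-1087342/3) = 6574/6911 - 41172*(-3/1087342) = 6574/6911 + 61758/543671 = 4000902692/3757310281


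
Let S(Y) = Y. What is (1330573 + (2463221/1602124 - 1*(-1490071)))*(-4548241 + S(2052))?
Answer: -20544336795275235553/1602124 ≈ -1.2823e+13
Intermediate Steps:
(1330573 + (2463221/1602124 - 1*(-1490071)))*(-4548241 + S(2052)) = (1330573 + (2463221/1602124 - 1*(-1490071)))*(-4548241 + 2052) = (1330573 + (2463221*(1/1602124) + 1490071))*(-4546189) = (1330573 + (2463221/1602124 + 1490071))*(-4546189) = (1330573 + 2387280974025/1602124)*(-4546189) = (4519023911077/1602124)*(-4546189) = -20544336795275235553/1602124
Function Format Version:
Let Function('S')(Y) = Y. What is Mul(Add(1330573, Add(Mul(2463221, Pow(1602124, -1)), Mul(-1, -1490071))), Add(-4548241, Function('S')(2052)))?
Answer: Rational(-20544336795275235553, 1602124) ≈ -1.2823e+13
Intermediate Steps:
Mul(Add(1330573, Add(Mul(2463221, Pow(1602124, -1)), Mul(-1, -1490071))), Add(-4548241, Function('S')(2052))) = Mul(Add(1330573, Add(Mul(2463221, Pow(1602124, -1)), Mul(-1, -1490071))), Add(-4548241, 2052)) = Mul(Add(1330573, Add(Mul(2463221, Rational(1, 1602124)), 1490071)), -4546189) = Mul(Add(1330573, Add(Rational(2463221, 1602124), 1490071)), -4546189) = Mul(Add(1330573, Rational(2387280974025, 1602124)), -4546189) = Mul(Rational(4519023911077, 1602124), -4546189) = Rational(-20544336795275235553, 1602124)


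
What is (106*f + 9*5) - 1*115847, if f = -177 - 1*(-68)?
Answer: -127356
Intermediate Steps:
f = -109 (f = -177 + 68 = -109)
(106*f + 9*5) - 1*115847 = (106*(-109) + 9*5) - 1*115847 = (-11554 + 45) - 115847 = -11509 - 115847 = -127356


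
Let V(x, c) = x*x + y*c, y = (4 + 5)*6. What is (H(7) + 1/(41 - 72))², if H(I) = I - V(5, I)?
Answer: 150724729/961 ≈ 1.5684e+5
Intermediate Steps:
y = 54 (y = 9*6 = 54)
V(x, c) = x² + 54*c (V(x, c) = x*x + 54*c = x² + 54*c)
H(I) = -25 - 53*I (H(I) = I - (5² + 54*I) = I - (25 + 54*I) = I + (-25 - 54*I) = -25 - 53*I)
(H(7) + 1/(41 - 72))² = ((-25 - 53*7) + 1/(41 - 72))² = ((-25 - 371) + 1/(-31))² = (-396 - 1/31)² = (-12277/31)² = 150724729/961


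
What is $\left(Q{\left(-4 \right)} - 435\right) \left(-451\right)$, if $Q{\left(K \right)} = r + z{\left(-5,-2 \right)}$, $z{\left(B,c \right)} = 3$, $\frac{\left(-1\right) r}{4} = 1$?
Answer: $196636$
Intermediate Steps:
$r = -4$ ($r = \left(-4\right) 1 = -4$)
$Q{\left(K \right)} = -1$ ($Q{\left(K \right)} = -4 + 3 = -1$)
$\left(Q{\left(-4 \right)} - 435\right) \left(-451\right) = \left(-1 - 435\right) \left(-451\right) = \left(-436\right) \left(-451\right) = 196636$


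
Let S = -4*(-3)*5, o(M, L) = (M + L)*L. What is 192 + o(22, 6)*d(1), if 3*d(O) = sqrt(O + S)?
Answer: 192 + 56*sqrt(61) ≈ 629.37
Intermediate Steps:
o(M, L) = L*(L + M) (o(M, L) = (L + M)*L = L*(L + M))
S = 60 (S = 12*5 = 60)
d(O) = sqrt(60 + O)/3 (d(O) = sqrt(O + 60)/3 = sqrt(60 + O)/3)
192 + o(22, 6)*d(1) = 192 + (6*(6 + 22))*(sqrt(60 + 1)/3) = 192 + (6*28)*(sqrt(61)/3) = 192 + 168*(sqrt(61)/3) = 192 + 56*sqrt(61)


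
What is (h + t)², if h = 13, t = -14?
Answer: 1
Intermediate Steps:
(h + t)² = (13 - 14)² = (-1)² = 1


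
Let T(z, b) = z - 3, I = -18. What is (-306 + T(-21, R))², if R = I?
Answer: 108900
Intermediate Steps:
R = -18
T(z, b) = -3 + z
(-306 + T(-21, R))² = (-306 + (-3 - 21))² = (-306 - 24)² = (-330)² = 108900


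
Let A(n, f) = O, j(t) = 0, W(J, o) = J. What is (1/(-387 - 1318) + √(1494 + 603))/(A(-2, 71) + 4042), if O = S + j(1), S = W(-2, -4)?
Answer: -1/6888200 + 3*√233/4040 ≈ 0.011335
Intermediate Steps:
S = -2
O = -2 (O = -2 + 0 = -2)
A(n, f) = -2
(1/(-387 - 1318) + √(1494 + 603))/(A(-2, 71) + 4042) = (1/(-387 - 1318) + √(1494 + 603))/(-2 + 4042) = (1/(-1705) + √2097)/4040 = (-1/1705 + 3*√233)*(1/4040) = -1/6888200 + 3*√233/4040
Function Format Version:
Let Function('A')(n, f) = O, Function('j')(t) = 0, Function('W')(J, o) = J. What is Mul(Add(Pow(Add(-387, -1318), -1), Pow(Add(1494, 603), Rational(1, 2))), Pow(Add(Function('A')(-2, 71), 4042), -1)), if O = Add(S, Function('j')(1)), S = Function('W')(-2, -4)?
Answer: Add(Rational(-1, 6888200), Mul(Rational(3, 4040), Pow(233, Rational(1, 2)))) ≈ 0.011335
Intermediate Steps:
S = -2
O = -2 (O = Add(-2, 0) = -2)
Function('A')(n, f) = -2
Mul(Add(Pow(Add(-387, -1318), -1), Pow(Add(1494, 603), Rational(1, 2))), Pow(Add(Function('A')(-2, 71), 4042), -1)) = Mul(Add(Pow(Add(-387, -1318), -1), Pow(Add(1494, 603), Rational(1, 2))), Pow(Add(-2, 4042), -1)) = Mul(Add(Pow(-1705, -1), Pow(2097, Rational(1, 2))), Pow(4040, -1)) = Mul(Add(Rational(-1, 1705), Mul(3, Pow(233, Rational(1, 2)))), Rational(1, 4040)) = Add(Rational(-1, 6888200), Mul(Rational(3, 4040), Pow(233, Rational(1, 2))))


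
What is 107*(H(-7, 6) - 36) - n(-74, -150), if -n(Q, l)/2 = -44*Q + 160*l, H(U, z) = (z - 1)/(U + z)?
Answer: -45875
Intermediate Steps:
H(U, z) = (-1 + z)/(U + z)
n(Q, l) = -320*l + 88*Q (n(Q, l) = -2*(-44*Q + 160*l) = -320*l + 88*Q)
107*(H(-7, 6) - 36) - n(-74, -150) = 107*((-1 + 6)/(-7 + 6) - 36) - (-320*(-150) + 88*(-74)) = 107*(5/(-1) - 36) - (48000 - 6512) = 107*(-1*5 - 36) - 1*41488 = 107*(-5 - 36) - 41488 = 107*(-41) - 41488 = -4387 - 41488 = -45875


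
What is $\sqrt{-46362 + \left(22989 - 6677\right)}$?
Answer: $5 i \sqrt{1202} \approx 173.35 i$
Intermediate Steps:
$\sqrt{-46362 + \left(22989 - 6677\right)} = \sqrt{-46362 + 16312} = \sqrt{-30050} = 5 i \sqrt{1202}$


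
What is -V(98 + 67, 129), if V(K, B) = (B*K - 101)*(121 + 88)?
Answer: -4427456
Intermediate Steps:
V(K, B) = -21109 + 209*B*K (V(K, B) = (-101 + B*K)*209 = -21109 + 209*B*K)
-V(98 + 67, 129) = -(-21109 + 209*129*(98 + 67)) = -(-21109 + 209*129*165) = -(-21109 + 4448565) = -1*4427456 = -4427456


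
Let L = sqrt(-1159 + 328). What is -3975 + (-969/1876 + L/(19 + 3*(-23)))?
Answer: -7458069/1876 - I*sqrt(831)/50 ≈ -3975.5 - 0.57654*I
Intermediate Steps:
L = I*sqrt(831) (L = sqrt(-831) = I*sqrt(831) ≈ 28.827*I)
-3975 + (-969/1876 + L/(19 + 3*(-23))) = -3975 + (-969/1876 + (I*sqrt(831))/(19 + 3*(-23))) = -3975 + (-969*1/1876 + (I*sqrt(831))/(19 - 69)) = -3975 + (-969/1876 + (I*sqrt(831))/(-50)) = -3975 + (-969/1876 + (I*sqrt(831))*(-1/50)) = -3975 + (-969/1876 - I*sqrt(831)/50) = -7458069/1876 - I*sqrt(831)/50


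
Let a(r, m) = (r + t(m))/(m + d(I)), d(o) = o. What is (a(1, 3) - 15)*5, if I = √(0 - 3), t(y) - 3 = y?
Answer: 5*(-15*√3 + 38*I)/(√3 - 3*I) ≈ -66.25 - 5.0518*I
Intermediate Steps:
t(y) = 3 + y
I = I*√3 (I = √(-3) = I*√3 ≈ 1.732*I)
a(r, m) = (3 + m + r)/(m + I*√3) (a(r, m) = (r + (3 + m))/(m + I*√3) = (3 + m + r)/(m + I*√3))
(a(1, 3) - 15)*5 = ((3 + 3 + 1)/(3 + I*√3) - 15)*5 = (7/(3 + I*√3) - 15)*5 = (-15 + 7/(3 + I*√3))*5 = -75 + 35/(3 + I*√3)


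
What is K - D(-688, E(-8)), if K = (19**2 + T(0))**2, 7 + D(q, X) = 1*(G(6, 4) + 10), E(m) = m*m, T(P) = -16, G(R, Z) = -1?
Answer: 119023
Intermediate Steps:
E(m) = m**2
D(q, X) = 2 (D(q, X) = -7 + 1*(-1 + 10) = -7 + 1*9 = -7 + 9 = 2)
K = 119025 (K = (19**2 - 16)**2 = (361 - 16)**2 = 345**2 = 119025)
K - D(-688, E(-8)) = 119025 - 1*2 = 119025 - 2 = 119023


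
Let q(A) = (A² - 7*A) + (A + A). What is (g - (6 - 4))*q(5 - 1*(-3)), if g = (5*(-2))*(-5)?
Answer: 1152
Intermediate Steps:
g = 50 (g = -10*(-5) = 50)
q(A) = A² - 5*A (q(A) = (A² - 7*A) + 2*A = A² - 5*A)
(g - (6 - 4))*q(5 - 1*(-3)) = (50 - (6 - 4))*((5 - 1*(-3))*(-5 + (5 - 1*(-3)))) = (50 - 1*2)*((5 + 3)*(-5 + (5 + 3))) = (50 - 2)*(8*(-5 + 8)) = 48*(8*3) = 48*24 = 1152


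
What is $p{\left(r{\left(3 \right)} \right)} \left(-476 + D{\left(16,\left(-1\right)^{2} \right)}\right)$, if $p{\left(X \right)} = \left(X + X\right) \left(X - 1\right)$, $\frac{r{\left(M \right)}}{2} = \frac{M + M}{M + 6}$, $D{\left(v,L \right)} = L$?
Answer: $- \frac{3800}{9} \approx -422.22$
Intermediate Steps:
$r{\left(M \right)} = \frac{4 M}{6 + M}$ ($r{\left(M \right)} = 2 \frac{M + M}{M + 6} = 2 \frac{2 M}{6 + M} = \frac{4 M}{6 + M}$)
$p{\left(X \right)} = 2 X \left(-1 + X\right)$
$p{\left(r{\left(3 \right)} \right)} \left(-476 + D{\left(16,\left(-1\right)^{2} \right)}\right) = 2 \cdot 4 \cdot 3 \frac{1}{6 + 3} \left(-1 + 4 \cdot 3 \frac{1}{6 + 3}\right) \left(-476 + \left(-1\right)^{2}\right) = 2 \cdot 4 \cdot 3 \cdot \frac{1}{9} \left(-1 + 4 \cdot 3 \cdot \frac{1}{9}\right) \left(-476 + 1\right) = 2 \cdot 4 \cdot 3 \cdot \frac{1}{9} \left(-1 + 4 \cdot 3 \cdot \frac{1}{9}\right) \left(-475\right) = 2 \cdot \frac{4}{3} \left(-1 + \frac{4}{3}\right) \left(-475\right) = 2 \cdot \frac{4}{3} \cdot \frac{1}{3} \left(-475\right) = \frac{8}{9} \left(-475\right) = - \frac{3800}{9}$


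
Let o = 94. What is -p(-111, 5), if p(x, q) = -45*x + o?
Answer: -5089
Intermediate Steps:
p(x, q) = 94 - 45*x (p(x, q) = -45*x + 94 = 94 - 45*x)
-p(-111, 5) = -(94 - 45*(-111)) = -(94 + 4995) = -1*5089 = -5089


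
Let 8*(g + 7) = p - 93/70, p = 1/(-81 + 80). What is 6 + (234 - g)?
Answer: 138483/560 ≈ 247.29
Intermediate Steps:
p = -1 (p = 1/(-1) = -1)
g = -4083/560 (g = -7 + (-1 - 93/70)/8 = -7 + (⅛)*(-163/70) = -7 - 163/560 = -4083/560 ≈ -7.2911)
6 + (234 - g) = 6 + (234 - 1*(-4083/560)) = 6 + (234 + 4083/560) = 6 + 135123/560 = 138483/560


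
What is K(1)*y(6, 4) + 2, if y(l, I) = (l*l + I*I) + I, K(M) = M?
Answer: 58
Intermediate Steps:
y(l, I) = I + I² + l² (y(l, I) = (l² + I²) + I = (I² + l²) + I = I + I² + l²)
K(1)*y(6, 4) + 2 = 1*(4 + 4² + 6²) + 2 = 1*(4 + 16 + 36) + 2 = 1*56 + 2 = 56 + 2 = 58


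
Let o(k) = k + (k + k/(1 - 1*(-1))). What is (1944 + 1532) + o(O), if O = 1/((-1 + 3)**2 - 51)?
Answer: 326739/94 ≈ 3475.9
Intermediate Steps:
O = -1/47 (O = 1/(2**2 - 51) = 1/(4 - 51) = 1/(-47) = -1/47 ≈ -0.021277)
o(k) = 5*k/2 (o(k) = k + (k + k/(1 + 1)) = k + (k + k/2) = k + 3*k/2 = 5*k/2)
(1944 + 1532) + o(O) = (1944 + 1532) + (5/2)*(-1/47) = 3476 - 5/94 = 326739/94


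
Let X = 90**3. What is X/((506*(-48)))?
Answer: -30375/1012 ≈ -30.015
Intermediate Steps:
X = 729000
X/((506*(-48))) = 729000/((506*(-48))) = 729000/(-24288) = 729000*(-1/24288) = -30375/1012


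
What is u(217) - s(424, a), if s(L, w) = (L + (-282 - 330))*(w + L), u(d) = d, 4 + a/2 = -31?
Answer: 66769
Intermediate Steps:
a = -70 (a = -8 + 2*(-31) = -8 - 62 = -70)
s(L, w) = (-612 + L)*(L + w) (s(L, w) = (L - 612)*(L + w) = (-612 + L)*(L + w))
u(217) - s(424, a) = 217 - (424**2 - 612*424 - 612*(-70) + 424*(-70)) = 217 - (179776 - 259488 + 42840 - 29680) = 217 - 1*(-66552) = 217 + 66552 = 66769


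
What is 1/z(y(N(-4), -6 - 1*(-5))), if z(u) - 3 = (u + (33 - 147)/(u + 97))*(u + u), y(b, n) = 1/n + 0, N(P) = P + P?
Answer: 8/59 ≈ 0.13559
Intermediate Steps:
N(P) = 2*P
y(b, n) = 1/n
z(u) = 3 + 2*u*(u - 114/(97 + u)) (z(u) = 3 + (u + (33 - 147)/(u + 97))*(u + u) = 3 + (u - 114/(97 + u))*(2*u) = 3 + 2*u*(u - 114/(97 + u)))
1/z(y(N(-4), -6 - 1*(-5))) = 1/((291 - 225/(-6 - 1*(-5)) + 2*(1/(-6 - 1*(-5)))³ + 194*(1/(-6 - 1*(-5)))²)/(97 + 1/(-6 - 1*(-5)))) = 1/((291 - 225/(-6 + 5) + 2*(1/(-6 + 5))³ + 194*(1/(-6 + 5))²)/(97 + 1/(-6 + 5))) = 1/((291 - 225/(-1) + 2*(1/(-1))³ + 194*(1/(-1))²)/(97 + 1/(-1))) = 1/((291 - 225*(-1) + 2*(-1)³ + 194*(-1)²)/(97 - 1)) = 1/((291 + 225 + 2*(-1) + 194*1)/96) = 1/((291 + 225 - 2 + 194)/96) = 1/((1/96)*708) = 1/(59/8) = 8/59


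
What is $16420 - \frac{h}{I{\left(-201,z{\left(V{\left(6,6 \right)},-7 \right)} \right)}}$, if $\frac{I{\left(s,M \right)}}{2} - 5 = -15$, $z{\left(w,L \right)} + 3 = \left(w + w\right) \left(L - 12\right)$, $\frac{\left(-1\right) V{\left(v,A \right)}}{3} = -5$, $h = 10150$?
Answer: $\frac{33855}{2} \approx 16928.0$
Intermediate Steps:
$V{\left(v,A \right)} = 15$ ($V{\left(v,A \right)} = \left(-3\right) \left(-5\right) = 15$)
$z{\left(w,L \right)} = -3 + 2 w \left(-12 + L\right)$ ($z{\left(w,L \right)} = -3 + \left(w + w\right) \left(L - 12\right) = -3 + 2 w \left(-12 + L\right)$)
$I{\left(s,M \right)} = -20$ ($I{\left(s,M \right)} = 10 + 2 \left(-15\right) = 10 - 30 = -20$)
$16420 - \frac{h}{I{\left(-201,z{\left(V{\left(6,6 \right)},-7 \right)} \right)}} = 16420 - \frac{10150}{-20} = 16420 - 10150 \left(- \frac{1}{20}\right) = 16420 - - \frac{1015}{2} = 16420 + \frac{1015}{2} = \frac{33855}{2}$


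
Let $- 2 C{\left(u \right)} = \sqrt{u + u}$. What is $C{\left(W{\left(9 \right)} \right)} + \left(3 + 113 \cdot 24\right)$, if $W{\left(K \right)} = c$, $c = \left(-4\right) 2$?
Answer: $2715 - 2 i \approx 2715.0 - 2.0 i$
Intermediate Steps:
$c = -8$
$W{\left(K \right)} = -8$
$C{\left(u \right)} = - \frac{\sqrt{2} \sqrt{u}}{2}$ ($C{\left(u \right)} = - \frac{\sqrt{u + u}}{2} = - \frac{\sqrt{2 u}}{2} = - \frac{\sqrt{2} \sqrt{u}}{2}$)
$C{\left(W{\left(9 \right)} \right)} + \left(3 + 113 \cdot 24\right) = - \frac{\sqrt{2} \sqrt{-8}}{2} + \left(3 + 113 \cdot 24\right) = - \frac{\sqrt{2} \cdot 2 i \sqrt{2}}{2} + \left(3 + 2712\right) = - 2 i + 2715 = 2715 - 2 i$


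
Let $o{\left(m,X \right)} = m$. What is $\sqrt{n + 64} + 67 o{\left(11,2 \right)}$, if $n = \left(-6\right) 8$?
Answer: $741$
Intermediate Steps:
$n = -48$
$\sqrt{n + 64} + 67 o{\left(11,2 \right)} = \sqrt{-48 + 64} + 67 \cdot 11 = \sqrt{16} + 737 = 4 + 737 = 741$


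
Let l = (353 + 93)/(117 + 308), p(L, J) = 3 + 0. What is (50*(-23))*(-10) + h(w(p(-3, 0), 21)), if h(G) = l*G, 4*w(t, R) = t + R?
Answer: 4890176/425 ≈ 11506.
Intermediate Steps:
p(L, J) = 3
w(t, R) = R/4 + t/4 (w(t, R) = (t + R)/4 = (R + t)/4 = R/4 + t/4)
l = 446/425 ≈ 1.0494
h(G) = 446*G/425
(50*(-23))*(-10) + h(w(p(-3, 0), 21)) = (50*(-23))*(-10) + 446*((1/4)*21 + (1/4)*3)/425 = -1150*(-10) + 446*(21/4 + 3/4)/425 = 11500 + (446/425)*6 = 11500 + 2676/425 = 4890176/425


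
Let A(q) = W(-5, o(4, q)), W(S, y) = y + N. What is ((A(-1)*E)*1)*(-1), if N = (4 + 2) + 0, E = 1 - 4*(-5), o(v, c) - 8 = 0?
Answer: -294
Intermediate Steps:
o(v, c) = 8 (o(v, c) = 8 + 0 = 8)
E = 21 (E = 1 + 20 = 21)
N = 6 (N = 6 + 0 = 6)
W(S, y) = 6 + y (W(S, y) = y + 6 = 6 + y)
A(q) = 14 (A(q) = 6 + 8 = 14)
((A(-1)*E)*1)*(-1) = ((14*21)*1)*(-1) = (294*1)*(-1) = 294*(-1) = -294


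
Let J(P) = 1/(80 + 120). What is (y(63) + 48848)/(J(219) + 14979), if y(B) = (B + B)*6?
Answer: 9920800/2995801 ≈ 3.3116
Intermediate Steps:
J(P) = 1/200
y(B) = 12*B (y(B) = (2*B)*6 = 12*B)
(y(63) + 48848)/(J(219) + 14979) = (12*63 + 48848)/(1/200 + 14979) = (756 + 48848)/(2995801/200) = 49604*(200/2995801) = 9920800/2995801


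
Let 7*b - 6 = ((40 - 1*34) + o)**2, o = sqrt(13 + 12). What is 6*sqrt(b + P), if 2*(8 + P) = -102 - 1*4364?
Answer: 12*I*sqrt(27230)/7 ≈ 282.88*I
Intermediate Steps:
P = -2241 (P = -8 + (-102 - 1*4364)/2 = -8 + (-102 - 4364)/2 = -8 + (1/2)*(-4466) = -8 - 2233 = -2241)
o = 5 (o = sqrt(25) = 5)
b = 127/7 (b = 6/7 + ((40 - 1*34) + 5)**2/7 = 6/7 + ((40 - 34) + 5)**2/7 = 6/7 + (6 + 5)**2/7 = 6/7 + (1/7)*11**2 = 6/7 + (1/7)*121 = 6/7 + 121/7 = 127/7 ≈ 18.143)
6*sqrt(b + P) = 6*sqrt(127/7 - 2241) = 6*sqrt(-15560/7) = 6*(2*I*sqrt(27230)/7) = 12*I*sqrt(27230)/7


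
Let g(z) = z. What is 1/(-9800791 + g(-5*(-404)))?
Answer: -1/9798771 ≈ -1.0205e-7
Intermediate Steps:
1/(-9800791 + g(-5*(-404))) = 1/(-9800791 - 5*(-404)) = 1/(-9800791 + 2020) = 1/(-9798771) = -1/9798771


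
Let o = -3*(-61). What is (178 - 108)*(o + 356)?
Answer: 37730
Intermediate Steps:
o = 183
(178 - 108)*(o + 356) = (178 - 108)*(183 + 356) = 70*539 = 37730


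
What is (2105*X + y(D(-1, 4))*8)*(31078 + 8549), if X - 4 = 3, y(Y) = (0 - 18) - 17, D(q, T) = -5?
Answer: 572808285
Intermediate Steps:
y(Y) = -35 (y(Y) = -18 - 17 = -35)
X = 7 (X = 4 + 3 = 7)
(2105*X + y(D(-1, 4))*8)*(31078 + 8549) = (2105*7 - 35*8)*(31078 + 8549) = (14735 - 280)*39627 = 14455*39627 = 572808285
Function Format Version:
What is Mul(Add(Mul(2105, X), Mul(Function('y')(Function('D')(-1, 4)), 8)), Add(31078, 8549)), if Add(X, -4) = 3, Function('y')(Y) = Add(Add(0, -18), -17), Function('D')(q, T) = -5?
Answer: 572808285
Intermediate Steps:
Function('y')(Y) = -35 (Function('y')(Y) = Add(-18, -17) = -35)
X = 7 (X = Add(4, 3) = 7)
Mul(Add(Mul(2105, X), Mul(Function('y')(Function('D')(-1, 4)), 8)), Add(31078, 8549)) = Mul(Add(Mul(2105, 7), Mul(-35, 8)), Add(31078, 8549)) = Mul(Add(14735, -280), 39627) = Mul(14455, 39627) = 572808285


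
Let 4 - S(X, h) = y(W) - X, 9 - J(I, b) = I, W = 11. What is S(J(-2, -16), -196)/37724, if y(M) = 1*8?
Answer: 7/37724 ≈ 0.00018556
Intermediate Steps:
J(I, b) = 9 - I
y(M) = 8
S(X, h) = -4 + X (S(X, h) = 4 - (8 - X) = 4 + (-8 + X) = -4 + X)
S(J(-2, -16), -196)/37724 = (-4 + (9 - 1*(-2)))/37724 = (-4 + (9 + 2))*(1/37724) = (-4 + 11)*(1/37724) = 7*(1/37724) = 7/37724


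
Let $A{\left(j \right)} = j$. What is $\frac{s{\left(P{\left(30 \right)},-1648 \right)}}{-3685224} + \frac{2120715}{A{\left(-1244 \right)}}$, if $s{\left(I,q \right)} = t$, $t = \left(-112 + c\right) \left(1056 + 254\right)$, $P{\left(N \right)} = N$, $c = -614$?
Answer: $- \frac{325588612355}{191017444} \approx -1704.5$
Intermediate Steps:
$t = -951060$ ($t = \left(-112 - 614\right) \left(1056 + 254\right) = \left(-726\right) 1310 = -951060$)
$s{\left(I,q \right)} = -951060$
$\frac{s{\left(P{\left(30 \right)},-1648 \right)}}{-3685224} + \frac{2120715}{A{\left(-1244 \right)}} = - \frac{951060}{-3685224} + \frac{2120715}{-1244} = \left(-951060\right) \left(- \frac{1}{3685224}\right) + 2120715 \left(- \frac{1}{1244}\right) = \frac{79255}{307102} - \frac{2120715}{1244} = - \frac{325588612355}{191017444}$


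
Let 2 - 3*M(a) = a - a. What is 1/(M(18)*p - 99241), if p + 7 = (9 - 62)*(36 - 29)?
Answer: -1/99493 ≈ -1.0051e-5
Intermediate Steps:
p = -378 (p = -7 + (9 - 62)*(36 - 29) = -7 - 53*7 = -7 - 371 = -378)
M(a) = ⅔ (M(a) = ⅔ - (a - a)/3 = ⅔ - ⅓*0 = ⅔ + 0 = ⅔)
1/(M(18)*p - 99241) = 1/((⅔)*(-378) - 99241) = 1/(-252 - 99241) = 1/(-99493) = -1/99493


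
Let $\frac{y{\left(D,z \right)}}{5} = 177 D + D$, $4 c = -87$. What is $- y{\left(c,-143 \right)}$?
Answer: $\frac{38715}{2} \approx 19358.0$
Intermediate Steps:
$c = - \frac{87}{4}$ ($c = \frac{1}{4} \left(-87\right) = - \frac{87}{4} \approx -21.75$)
$y{\left(D,z \right)} = 890 D$ ($y{\left(D,z \right)} = 5 \left(177 D + D\right) = 5 \cdot 178 D = 890 D$)
$- y{\left(c,-143 \right)} = - \frac{890 \left(-87\right)}{4} = \left(-1\right) \left(- \frac{38715}{2}\right) = \frac{38715}{2}$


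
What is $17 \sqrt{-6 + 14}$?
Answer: $34 \sqrt{2} \approx 48.083$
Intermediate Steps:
$17 \sqrt{-6 + 14} = 17 \sqrt{8} = 17 \cdot 2 \sqrt{2} = 34 \sqrt{2}$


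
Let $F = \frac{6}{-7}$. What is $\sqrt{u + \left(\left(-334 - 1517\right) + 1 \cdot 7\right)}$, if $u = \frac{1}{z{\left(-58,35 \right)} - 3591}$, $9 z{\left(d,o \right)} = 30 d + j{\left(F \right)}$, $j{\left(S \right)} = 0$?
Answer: $\frac{i \sqrt{237674317055}}{11353} \approx 42.942 i$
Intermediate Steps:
$F = - \frac{6}{7}$ ($F = 6 \left(- \frac{1}{7}\right) = - \frac{6}{7} \approx -0.85714$)
$z{\left(d,o \right)} = \frac{10 d}{3}$ ($z{\left(d,o \right)} = \frac{30 d + 0}{9} = \frac{30 d}{9} = \frac{10 d}{3}$)
$u = - \frac{3}{11353}$ ($u = \frac{1}{\frac{10}{3} \left(-58\right) - 3591} = \frac{1}{- \frac{580}{3} - 3591} = \frac{1}{- \frac{11353}{3}} = - \frac{3}{11353} \approx -0.00026425$)
$\sqrt{u + \left(\left(-334 - 1517\right) + 1 \cdot 7\right)} = \sqrt{- \frac{3}{11353} + \left(\left(-334 - 1517\right) + 1 \cdot 7\right)} = \sqrt{- \frac{3}{11353} + \left(-1851 + 7\right)} = \sqrt{- \frac{3}{11353} - 1844} = \sqrt{- \frac{20934935}{11353}} = \frac{i \sqrt{237674317055}}{11353}$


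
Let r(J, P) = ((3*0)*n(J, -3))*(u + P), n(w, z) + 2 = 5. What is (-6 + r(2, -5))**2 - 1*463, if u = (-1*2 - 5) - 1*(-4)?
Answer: -427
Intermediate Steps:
n(w, z) = 3 (n(w, z) = -2 + 5 = 3)
u = -3 (u = (-2 - 5) + 4 = -7 + 4 = -3)
r(J, P) = 0 (r(J, P) = ((3*0)*3)*(-3 + P) = (0*3)*(-3 + P) = 0*(-3 + P) = 0)
(-6 + r(2, -5))**2 - 1*463 = (-6 + 0)**2 - 1*463 = (-6)**2 - 463 = 36 - 463 = -427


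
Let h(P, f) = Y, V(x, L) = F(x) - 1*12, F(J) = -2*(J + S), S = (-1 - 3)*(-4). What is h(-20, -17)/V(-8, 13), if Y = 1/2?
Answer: -1/56 ≈ -0.017857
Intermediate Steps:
S = 16 (S = -4*(-4) = 16)
Y = 1/2 ≈ 0.50000
F(J) = -32 - 2*J (F(J) = -2*(J + 16) = -2*(16 + J) = -32 - 2*J)
V(x, L) = -44 - 2*x (V(x, L) = (-32 - 2*x) - 1*12 = (-32 - 2*x) - 12 = -44 - 2*x)
h(P, f) = 1/2
h(-20, -17)/V(-8, 13) = 1/(2*(-44 - 2*(-8))) = 1/(2*(-44 + 16)) = (1/2)/(-28) = (1/2)*(-1/28) = -1/56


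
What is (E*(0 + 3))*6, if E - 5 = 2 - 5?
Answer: 36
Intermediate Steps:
E = 2 (E = 5 + (2 - 5) = 5 - 3 = 2)
(E*(0 + 3))*6 = (2*(0 + 3))*6 = (2*3)*6 = 6*6 = 36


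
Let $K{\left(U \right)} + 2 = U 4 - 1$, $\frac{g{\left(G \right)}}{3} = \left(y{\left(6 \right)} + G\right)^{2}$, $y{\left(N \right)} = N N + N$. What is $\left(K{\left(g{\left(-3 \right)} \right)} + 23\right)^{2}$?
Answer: $333865984$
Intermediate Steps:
$y{\left(N \right)} = N + N^{2}$ ($y{\left(N \right)} = N^{2} + N = N + N^{2}$)
$g{\left(G \right)} = 3 \left(42 + G\right)^{2}$ ($g{\left(G \right)} = 3 \left(6 \left(1 + 6\right) + G\right)^{2} = 3 \left(6 \cdot 7 + G\right)^{2} = 3 \left(42 + G\right)^{2}$)
$K{\left(U \right)} = -3 + 4 U$ ($K{\left(U \right)} = -2 + \left(U 4 - 1\right) = -2 + \left(4 U - 1\right) = -2 + \left(-1 + 4 U\right) = -3 + 4 U$)
$\left(K{\left(g{\left(-3 \right)} \right)} + 23\right)^{2} = \left(\left(-3 + 4 \cdot 3 \left(42 - 3\right)^{2}\right) + 23\right)^{2} = \left(\left(-3 + 4 \cdot 3 \cdot 39^{2}\right) + 23\right)^{2} = \left(\left(-3 + 4 \cdot 3 \cdot 1521\right) + 23\right)^{2} = \left(\left(-3 + 4 \cdot 4563\right) + 23\right)^{2} = \left(\left(-3 + 18252\right) + 23\right)^{2} = \left(18249 + 23\right)^{2} = 18272^{2} = 333865984$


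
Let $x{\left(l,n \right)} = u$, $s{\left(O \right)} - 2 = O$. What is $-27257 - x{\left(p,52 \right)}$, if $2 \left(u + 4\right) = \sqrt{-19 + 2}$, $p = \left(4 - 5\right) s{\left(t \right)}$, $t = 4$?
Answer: $-27253 - \frac{i \sqrt{17}}{2} \approx -27253.0 - 2.0616 i$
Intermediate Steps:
$s{\left(O \right)} = 2 + O$
$p = -6$ ($p = \left(4 - 5\right) \left(2 + 4\right) = \left(-1\right) 6 = -6$)
$u = -4 + \frac{i \sqrt{17}}{2}$ ($u = -4 + \frac{\sqrt{-19 + 2}}{2} = -4 + \frac{\sqrt{-17}}{2} = -4 + \frac{i \sqrt{17}}{2} \approx -4.0 + 2.0616 i$)
$x{\left(l,n \right)} = -4 + \frac{i \sqrt{17}}{2}$
$-27257 - x{\left(p,52 \right)} = -27257 - \left(-4 + \frac{i \sqrt{17}}{2}\right) = -27257 + \left(4 - \frac{i \sqrt{17}}{2}\right) = -27253 - \frac{i \sqrt{17}}{2}$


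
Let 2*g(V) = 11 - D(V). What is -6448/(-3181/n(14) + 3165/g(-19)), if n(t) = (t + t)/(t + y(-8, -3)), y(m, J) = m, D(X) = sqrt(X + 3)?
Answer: 10007283104/574840731 + 10666539520*I/574840731 ≈ 17.409 + 18.556*I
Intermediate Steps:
D(X) = sqrt(3 + X)
n(t) = 2*t/(-8 + t) (n(t) = (t + t)/(t - 8) = (2*t)/(-8 + t) = 2*t/(-8 + t))
g(V) = 11/2 - sqrt(3 + V)/2 (g(V) = (11 - sqrt(3 + V))/2 = 11/2 - sqrt(3 + V)/2)
-6448/(-3181/n(14) + 3165/g(-19)) = -6448/(-3181/(2*14/(-8 + 14)) + 3165/(11/2 - sqrt(3 - 19)/2)) = -6448/(-3181/(2*14/6) + 3165/(11/2 - 2*I)) = -6448/(-3181/(2*14*(1/6)) + 3165/(11/2 - 2*I)) = -6448/(-3181/14/3 + 3165/(11/2 - 2*I)) = -6448/(-3181*3/14 + 3165*(4*(11/2 + 2*I)/137)) = -6448/(-9543/14 + 12660*(11/2 + 2*I)/137)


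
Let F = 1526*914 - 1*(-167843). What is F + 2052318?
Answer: 3614925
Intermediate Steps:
F = 1562607 (F = 1394764 + 167843 = 1562607)
F + 2052318 = 1562607 + 2052318 = 3614925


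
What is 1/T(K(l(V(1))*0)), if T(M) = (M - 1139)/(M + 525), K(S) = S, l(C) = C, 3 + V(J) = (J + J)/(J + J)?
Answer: -525/1139 ≈ -0.46093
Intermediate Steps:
V(J) = -2 (V(J) = -3 + (J + J)/(J + J) = -3 + (2*J)/((2*J)) = -3 + (2*J)*(1/(2*J)) = -3 + 1 = -2)
T(M) = (-1139 + M)/(525 + M)
1/T(K(l(V(1))*0)) = 1/((-1139 - 2*0)/(525 - 2*0)) = 1/((-1139 + 0)/(525 + 0)) = 1/(-1139/525) = -525/1139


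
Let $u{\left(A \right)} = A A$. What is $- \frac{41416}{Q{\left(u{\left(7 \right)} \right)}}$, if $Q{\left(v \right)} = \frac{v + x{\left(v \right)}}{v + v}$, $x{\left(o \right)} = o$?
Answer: $-41416$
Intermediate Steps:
$u{\left(A \right)} = A^{2}$
$Q{\left(v \right)} = 1$ ($Q{\left(v \right)} = \frac{v + v}{v + v} = \frac{2 v}{2 v} = 2 v \frac{1}{2 v} = 1$)
$- \frac{41416}{Q{\left(u{\left(7 \right)} \right)}} = - \frac{41416}{1} = \left(-41416\right) 1 = -41416$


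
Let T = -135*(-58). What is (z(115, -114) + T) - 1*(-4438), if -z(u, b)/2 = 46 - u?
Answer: 12406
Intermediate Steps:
T = 7830
z(u, b) = -92 + 2*u (z(u, b) = -2*(46 - u) = -92 + 2*u)
(z(115, -114) + T) - 1*(-4438) = ((-92 + 2*115) + 7830) - 1*(-4438) = ((-92 + 230) + 7830) + 4438 = (138 + 7830) + 4438 = 7968 + 4438 = 12406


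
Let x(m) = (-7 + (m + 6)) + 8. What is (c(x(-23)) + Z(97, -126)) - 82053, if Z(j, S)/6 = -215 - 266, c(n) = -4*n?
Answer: -84875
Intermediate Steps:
x(m) = 7 + m (x(m) = (-7 + (6 + m)) + 8 = (-1 + m) + 8 = 7 + m)
Z(j, S) = -2886 (Z(j, S) = 6*(-215 - 266) = 6*(-481) = -2886)
(c(x(-23)) + Z(97, -126)) - 82053 = (-4*(7 - 23) - 2886) - 82053 = (-4*(-16) - 2886) - 82053 = (64 - 2886) - 82053 = -2822 - 82053 = -84875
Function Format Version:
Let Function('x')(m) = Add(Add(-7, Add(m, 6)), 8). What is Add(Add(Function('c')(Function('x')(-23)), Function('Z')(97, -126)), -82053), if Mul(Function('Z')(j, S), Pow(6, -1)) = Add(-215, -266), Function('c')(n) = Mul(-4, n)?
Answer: -84875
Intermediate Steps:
Function('x')(m) = Add(7, m) (Function('x')(m) = Add(Add(-7, Add(6, m)), 8) = Add(Add(-1, m), 8) = Add(7, m))
Function('Z')(j, S) = -2886 (Function('Z')(j, S) = Mul(6, Add(-215, -266)) = Mul(6, -481) = -2886)
Add(Add(Function('c')(Function('x')(-23)), Function('Z')(97, -126)), -82053) = Add(Add(Mul(-4, Add(7, -23)), -2886), -82053) = Add(Add(Mul(-4, -16), -2886), -82053) = Add(Add(64, -2886), -82053) = Add(-2822, -82053) = -84875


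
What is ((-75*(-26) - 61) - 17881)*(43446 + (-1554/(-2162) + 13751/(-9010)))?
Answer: -3383490777907204/4869905 ≈ -6.9478e+8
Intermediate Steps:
((-75*(-26) - 61) - 17881)*(43446 + (-1554/(-2162) + 13751/(-9010))) = ((1950 - 61) - 17881)*(43446 + (-1554*(-1/2162) + 13751*(-1/9010))) = (1889 - 17881)*(43446 + (777/1081 - 13751/9010)) = -15992*(43446 - 7864061/9739810) = -15992*423147921199/9739810 = -3383490777907204/4869905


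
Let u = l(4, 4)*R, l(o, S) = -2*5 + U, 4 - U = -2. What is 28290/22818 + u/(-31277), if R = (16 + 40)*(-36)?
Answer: 116803663/118946431 ≈ 0.98199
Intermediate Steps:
U = 6 (U = 4 - 1*(-2) = 4 + 2 = 6)
l(o, S) = -4 (l(o, S) = -2*5 + 6 = -10 + 6 = -4)
R = -2016 (R = 56*(-36) = -2016)
u = 8064 (u = -4*(-2016) = 8064)
28290/22818 + u/(-31277) = 28290/22818 + 8064/(-31277) = 28290*(1/22818) + 8064*(-1/31277) = 4715/3803 - 8064/31277 = 116803663/118946431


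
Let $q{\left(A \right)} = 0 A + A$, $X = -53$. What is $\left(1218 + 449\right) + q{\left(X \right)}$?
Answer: $1614$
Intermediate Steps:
$q{\left(A \right)} = A$ ($q{\left(A \right)} = 0 + A = A$)
$\left(1218 + 449\right) + q{\left(X \right)} = \left(1218 + 449\right) - 53 = 1667 - 53 = 1614$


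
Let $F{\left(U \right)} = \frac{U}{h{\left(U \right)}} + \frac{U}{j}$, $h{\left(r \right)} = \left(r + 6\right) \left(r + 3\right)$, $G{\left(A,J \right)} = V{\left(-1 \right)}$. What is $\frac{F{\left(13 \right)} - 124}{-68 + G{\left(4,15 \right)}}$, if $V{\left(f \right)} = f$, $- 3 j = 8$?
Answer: $\frac{13055}{6992} \approx 1.8671$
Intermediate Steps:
$j = - \frac{8}{3}$ ($j = \left(- \frac{1}{3}\right) 8 = - \frac{8}{3} \approx -2.6667$)
$G{\left(A,J \right)} = -1$
$h{\left(r \right)} = \left(3 + r\right) \left(6 + r\right)$ ($h{\left(r \right)} = \left(6 + r\right) \left(3 + r\right) = \left(3 + r\right) \left(6 + r\right)$)
$F{\left(U \right)} = - \frac{3 U}{8} + \frac{U}{18 + U^{2} + 9 U}$ ($F{\left(U \right)} = \frac{U}{18 + U^{2} + 9 U} + \frac{U}{- \frac{8}{3}} = \frac{U}{18 + U^{2} + 9 U} + U \left(- \frac{3}{8}\right) = \frac{U}{18 + U^{2} + 9 U} - \frac{3 U}{8} = - \frac{3 U}{8} + \frac{U}{18 + U^{2} + 9 U}$)
$\frac{F{\left(13 \right)} - 124}{-68 + G{\left(4,15 \right)}} = \frac{\frac{1}{8} \cdot 13 \frac{1}{18 + 13^{2} + 9 \cdot 13} \left(-46 - 351 - 3 \cdot 13^{2}\right) - 124}{-68 - 1} = \frac{\frac{1}{8} \cdot 13 \frac{1}{18 + 169 + 117} \left(-46 - 351 - 507\right) - 124}{-69} = \left(\frac{1}{8} \cdot 13 \cdot \frac{1}{304} \left(-46 - 351 - 507\right) - 124\right) \left(- \frac{1}{69}\right) = \left(\frac{1}{8} \cdot 13 \cdot \frac{1}{304} \left(-904\right) - 124\right) \left(- \frac{1}{69}\right) = \left(- \frac{1469}{304} - 124\right) \left(- \frac{1}{69}\right) = \left(- \frac{39165}{304}\right) \left(- \frac{1}{69}\right) = \frac{13055}{6992}$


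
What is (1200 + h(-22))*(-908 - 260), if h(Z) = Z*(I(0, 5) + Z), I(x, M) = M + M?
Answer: -1709952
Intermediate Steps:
I(x, M) = 2*M
h(Z) = Z*(10 + Z) (h(Z) = Z*(2*5 + Z) = Z*(10 + Z))
(1200 + h(-22))*(-908 - 260) = (1200 - 22*(10 - 22))*(-908 - 260) = (1200 - 22*(-12))*(-1168) = (1200 + 264)*(-1168) = 1464*(-1168) = -1709952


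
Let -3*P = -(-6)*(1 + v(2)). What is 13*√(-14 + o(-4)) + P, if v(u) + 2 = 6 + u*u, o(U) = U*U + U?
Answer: -18 + 13*I*√2 ≈ -18.0 + 18.385*I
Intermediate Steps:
o(U) = U + U² (o(U) = U² + U = U + U²)
v(u) = 4 + u² (v(u) = -2 + (6 + u*u) = -2 + (6 + u²) = 4 + u²)
P = -18 (P = -(-1)*(-6*(1 + (4 + 2²)))/3 = -(-1)*(-6*(1 + (4 + 4)))/3 = -(-1)*(-6*(1 + 8))/3 = -(-1)*(-6*9)/3 = -(-1)*(-54)/3 = -⅓*54 = -18)
13*√(-14 + o(-4)) + P = 13*√(-14 - 4*(1 - 4)) - 18 = 13*√(-14 - 4*(-3)) - 18 = 13*√(-14 + 12) - 18 = 13*√(-2) - 18 = 13*(I*√2) - 18 = 13*I*√2 - 18 = -18 + 13*I*√2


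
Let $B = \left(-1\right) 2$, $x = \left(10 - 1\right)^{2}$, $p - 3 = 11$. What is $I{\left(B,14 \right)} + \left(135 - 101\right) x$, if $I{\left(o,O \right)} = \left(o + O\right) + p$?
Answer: $2780$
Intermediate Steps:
$p = 14$ ($p = 3 + 11 = 14$)
$x = 81$ ($x = 9^{2} = 81$)
$B = -2$
$I{\left(o,O \right)} = 14 + O + o$ ($I{\left(o,O \right)} = \left(o + O\right) + 14 = \left(O + o\right) + 14 = 14 + O + o$)
$I{\left(B,14 \right)} + \left(135 - 101\right) x = \left(14 + 14 - 2\right) + \left(135 - 101\right) 81 = 26 + \left(135 - 101\right) 81 = 26 + 34 \cdot 81 = 26 + 2754 = 2780$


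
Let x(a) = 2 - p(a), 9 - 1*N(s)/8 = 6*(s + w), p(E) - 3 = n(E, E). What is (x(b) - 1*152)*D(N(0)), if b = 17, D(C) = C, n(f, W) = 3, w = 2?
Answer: 3744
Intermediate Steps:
p(E) = 6 (p(E) = 3 + 3 = 6)
N(s) = -24 - 48*s (N(s) = 72 - 48*(s + 2) = 72 - 48*(2 + s) = 72 - 8*(12 + 6*s) = 72 + (-96 - 48*s) = -24 - 48*s)
x(a) = -4 (x(a) = 2 - 1*6 = 2 - 6 = -4)
(x(b) - 1*152)*D(N(0)) = (-4 - 1*152)*(-24 - 48*0) = (-4 - 152)*(-24 + 0) = -156*(-24) = 3744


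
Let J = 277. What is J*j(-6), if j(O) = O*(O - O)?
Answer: 0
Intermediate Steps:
j(O) = 0 (j(O) = O*0 = 0)
J*j(-6) = 277*0 = 0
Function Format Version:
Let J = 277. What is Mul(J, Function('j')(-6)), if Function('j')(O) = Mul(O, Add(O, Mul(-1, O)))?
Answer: 0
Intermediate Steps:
Function('j')(O) = 0 (Function('j')(O) = Mul(O, 0) = 0)
Mul(J, Function('j')(-6)) = Mul(277, 0) = 0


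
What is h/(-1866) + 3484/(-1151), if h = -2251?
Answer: -3910243/2147766 ≈ -1.8206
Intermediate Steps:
h/(-1866) + 3484/(-1151) = -2251/(-1866) + 3484/(-1151) = -2251*(-1/1866) + 3484*(-1/1151) = 2251/1866 - 3484/1151 = -3910243/2147766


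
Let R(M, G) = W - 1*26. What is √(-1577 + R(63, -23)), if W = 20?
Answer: I*√1583 ≈ 39.787*I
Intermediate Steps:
R(M, G) = -6 (R(M, G) = 20 - 1*26 = 20 - 26 = -6)
√(-1577 + R(63, -23)) = √(-1577 - 6) = √(-1583) = I*√1583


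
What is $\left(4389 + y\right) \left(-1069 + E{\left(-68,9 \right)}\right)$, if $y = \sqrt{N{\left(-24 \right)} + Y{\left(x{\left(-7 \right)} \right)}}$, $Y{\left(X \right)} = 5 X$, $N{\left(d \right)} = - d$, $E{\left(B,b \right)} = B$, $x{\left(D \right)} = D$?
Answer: $-4990293 - 1137 i \sqrt{11} \approx -4.9903 \cdot 10^{6} - 3771.0 i$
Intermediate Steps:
$y = i \sqrt{11}$ ($y = \sqrt{\left(-1\right) \left(-24\right) + 5 \left(-7\right)} = \sqrt{24 - 35} = \sqrt{-11} = i \sqrt{11} \approx 3.3166 i$)
$\left(4389 + y\right) \left(-1069 + E{\left(-68,9 \right)}\right) = \left(4389 + i \sqrt{11}\right) \left(-1069 - 68\right) = \left(4389 + i \sqrt{11}\right) \left(-1137\right) = -4990293 - 1137 i \sqrt{11}$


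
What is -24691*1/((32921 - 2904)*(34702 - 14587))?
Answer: -24691/603791955 ≈ -4.0893e-5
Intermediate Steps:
-24691*1/((32921 - 2904)*(34702 - 14587)) = -24691/(30017*20115) = -24691/603791955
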